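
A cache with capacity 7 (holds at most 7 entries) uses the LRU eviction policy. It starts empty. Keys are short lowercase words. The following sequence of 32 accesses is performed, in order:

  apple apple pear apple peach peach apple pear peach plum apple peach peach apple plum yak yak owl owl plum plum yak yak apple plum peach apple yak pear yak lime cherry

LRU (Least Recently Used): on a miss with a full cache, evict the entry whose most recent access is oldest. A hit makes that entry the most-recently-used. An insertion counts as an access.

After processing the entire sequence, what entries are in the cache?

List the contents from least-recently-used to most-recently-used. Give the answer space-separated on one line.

LRU simulation (capacity=7):
  1. access apple: MISS. Cache (LRU->MRU): [apple]
  2. access apple: HIT. Cache (LRU->MRU): [apple]
  3. access pear: MISS. Cache (LRU->MRU): [apple pear]
  4. access apple: HIT. Cache (LRU->MRU): [pear apple]
  5. access peach: MISS. Cache (LRU->MRU): [pear apple peach]
  6. access peach: HIT. Cache (LRU->MRU): [pear apple peach]
  7. access apple: HIT. Cache (LRU->MRU): [pear peach apple]
  8. access pear: HIT. Cache (LRU->MRU): [peach apple pear]
  9. access peach: HIT. Cache (LRU->MRU): [apple pear peach]
  10. access plum: MISS. Cache (LRU->MRU): [apple pear peach plum]
  11. access apple: HIT. Cache (LRU->MRU): [pear peach plum apple]
  12. access peach: HIT. Cache (LRU->MRU): [pear plum apple peach]
  13. access peach: HIT. Cache (LRU->MRU): [pear plum apple peach]
  14. access apple: HIT. Cache (LRU->MRU): [pear plum peach apple]
  15. access plum: HIT. Cache (LRU->MRU): [pear peach apple plum]
  16. access yak: MISS. Cache (LRU->MRU): [pear peach apple plum yak]
  17. access yak: HIT. Cache (LRU->MRU): [pear peach apple plum yak]
  18. access owl: MISS. Cache (LRU->MRU): [pear peach apple plum yak owl]
  19. access owl: HIT. Cache (LRU->MRU): [pear peach apple plum yak owl]
  20. access plum: HIT. Cache (LRU->MRU): [pear peach apple yak owl plum]
  21. access plum: HIT. Cache (LRU->MRU): [pear peach apple yak owl plum]
  22. access yak: HIT. Cache (LRU->MRU): [pear peach apple owl plum yak]
  23. access yak: HIT. Cache (LRU->MRU): [pear peach apple owl plum yak]
  24. access apple: HIT. Cache (LRU->MRU): [pear peach owl plum yak apple]
  25. access plum: HIT. Cache (LRU->MRU): [pear peach owl yak apple plum]
  26. access peach: HIT. Cache (LRU->MRU): [pear owl yak apple plum peach]
  27. access apple: HIT. Cache (LRU->MRU): [pear owl yak plum peach apple]
  28. access yak: HIT. Cache (LRU->MRU): [pear owl plum peach apple yak]
  29. access pear: HIT. Cache (LRU->MRU): [owl plum peach apple yak pear]
  30. access yak: HIT. Cache (LRU->MRU): [owl plum peach apple pear yak]
  31. access lime: MISS. Cache (LRU->MRU): [owl plum peach apple pear yak lime]
  32. access cherry: MISS, evict owl. Cache (LRU->MRU): [plum peach apple pear yak lime cherry]
Total: 24 hits, 8 misses, 1 evictions

Answer: plum peach apple pear yak lime cherry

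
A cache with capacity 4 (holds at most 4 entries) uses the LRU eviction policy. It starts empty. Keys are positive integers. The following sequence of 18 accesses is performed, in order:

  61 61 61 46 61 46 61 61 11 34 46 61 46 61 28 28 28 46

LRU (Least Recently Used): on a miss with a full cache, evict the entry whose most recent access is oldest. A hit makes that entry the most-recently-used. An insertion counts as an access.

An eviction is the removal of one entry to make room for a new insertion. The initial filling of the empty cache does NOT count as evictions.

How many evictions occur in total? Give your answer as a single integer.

LRU simulation (capacity=4):
  1. access 61: MISS. Cache (LRU->MRU): [61]
  2. access 61: HIT. Cache (LRU->MRU): [61]
  3. access 61: HIT. Cache (LRU->MRU): [61]
  4. access 46: MISS. Cache (LRU->MRU): [61 46]
  5. access 61: HIT. Cache (LRU->MRU): [46 61]
  6. access 46: HIT. Cache (LRU->MRU): [61 46]
  7. access 61: HIT. Cache (LRU->MRU): [46 61]
  8. access 61: HIT. Cache (LRU->MRU): [46 61]
  9. access 11: MISS. Cache (LRU->MRU): [46 61 11]
  10. access 34: MISS. Cache (LRU->MRU): [46 61 11 34]
  11. access 46: HIT. Cache (LRU->MRU): [61 11 34 46]
  12. access 61: HIT. Cache (LRU->MRU): [11 34 46 61]
  13. access 46: HIT. Cache (LRU->MRU): [11 34 61 46]
  14. access 61: HIT. Cache (LRU->MRU): [11 34 46 61]
  15. access 28: MISS, evict 11. Cache (LRU->MRU): [34 46 61 28]
  16. access 28: HIT. Cache (LRU->MRU): [34 46 61 28]
  17. access 28: HIT. Cache (LRU->MRU): [34 46 61 28]
  18. access 46: HIT. Cache (LRU->MRU): [34 61 28 46]
Total: 13 hits, 5 misses, 1 evictions

Answer: 1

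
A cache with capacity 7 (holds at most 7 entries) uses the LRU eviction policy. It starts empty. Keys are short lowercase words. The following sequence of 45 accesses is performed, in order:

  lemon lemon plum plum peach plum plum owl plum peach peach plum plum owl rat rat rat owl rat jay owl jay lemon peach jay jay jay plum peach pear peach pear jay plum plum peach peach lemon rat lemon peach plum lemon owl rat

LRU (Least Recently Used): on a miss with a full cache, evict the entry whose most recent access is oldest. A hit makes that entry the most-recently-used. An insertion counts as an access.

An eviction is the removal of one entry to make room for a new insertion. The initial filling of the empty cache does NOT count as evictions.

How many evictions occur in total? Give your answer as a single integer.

Answer: 0

Derivation:
LRU simulation (capacity=7):
  1. access lemon: MISS. Cache (LRU->MRU): [lemon]
  2. access lemon: HIT. Cache (LRU->MRU): [lemon]
  3. access plum: MISS. Cache (LRU->MRU): [lemon plum]
  4. access plum: HIT. Cache (LRU->MRU): [lemon plum]
  5. access peach: MISS. Cache (LRU->MRU): [lemon plum peach]
  6. access plum: HIT. Cache (LRU->MRU): [lemon peach plum]
  7. access plum: HIT. Cache (LRU->MRU): [lemon peach plum]
  8. access owl: MISS. Cache (LRU->MRU): [lemon peach plum owl]
  9. access plum: HIT. Cache (LRU->MRU): [lemon peach owl plum]
  10. access peach: HIT. Cache (LRU->MRU): [lemon owl plum peach]
  11. access peach: HIT. Cache (LRU->MRU): [lemon owl plum peach]
  12. access plum: HIT. Cache (LRU->MRU): [lemon owl peach plum]
  13. access plum: HIT. Cache (LRU->MRU): [lemon owl peach plum]
  14. access owl: HIT. Cache (LRU->MRU): [lemon peach plum owl]
  15. access rat: MISS. Cache (LRU->MRU): [lemon peach plum owl rat]
  16. access rat: HIT. Cache (LRU->MRU): [lemon peach plum owl rat]
  17. access rat: HIT. Cache (LRU->MRU): [lemon peach plum owl rat]
  18. access owl: HIT. Cache (LRU->MRU): [lemon peach plum rat owl]
  19. access rat: HIT. Cache (LRU->MRU): [lemon peach plum owl rat]
  20. access jay: MISS. Cache (LRU->MRU): [lemon peach plum owl rat jay]
  21. access owl: HIT. Cache (LRU->MRU): [lemon peach plum rat jay owl]
  22. access jay: HIT. Cache (LRU->MRU): [lemon peach plum rat owl jay]
  23. access lemon: HIT. Cache (LRU->MRU): [peach plum rat owl jay lemon]
  24. access peach: HIT. Cache (LRU->MRU): [plum rat owl jay lemon peach]
  25. access jay: HIT. Cache (LRU->MRU): [plum rat owl lemon peach jay]
  26. access jay: HIT. Cache (LRU->MRU): [plum rat owl lemon peach jay]
  27. access jay: HIT. Cache (LRU->MRU): [plum rat owl lemon peach jay]
  28. access plum: HIT. Cache (LRU->MRU): [rat owl lemon peach jay plum]
  29. access peach: HIT. Cache (LRU->MRU): [rat owl lemon jay plum peach]
  30. access pear: MISS. Cache (LRU->MRU): [rat owl lemon jay plum peach pear]
  31. access peach: HIT. Cache (LRU->MRU): [rat owl lemon jay plum pear peach]
  32. access pear: HIT. Cache (LRU->MRU): [rat owl lemon jay plum peach pear]
  33. access jay: HIT. Cache (LRU->MRU): [rat owl lemon plum peach pear jay]
  34. access plum: HIT. Cache (LRU->MRU): [rat owl lemon peach pear jay plum]
  35. access plum: HIT. Cache (LRU->MRU): [rat owl lemon peach pear jay plum]
  36. access peach: HIT. Cache (LRU->MRU): [rat owl lemon pear jay plum peach]
  37. access peach: HIT. Cache (LRU->MRU): [rat owl lemon pear jay plum peach]
  38. access lemon: HIT. Cache (LRU->MRU): [rat owl pear jay plum peach lemon]
  39. access rat: HIT. Cache (LRU->MRU): [owl pear jay plum peach lemon rat]
  40. access lemon: HIT. Cache (LRU->MRU): [owl pear jay plum peach rat lemon]
  41. access peach: HIT. Cache (LRU->MRU): [owl pear jay plum rat lemon peach]
  42. access plum: HIT. Cache (LRU->MRU): [owl pear jay rat lemon peach plum]
  43. access lemon: HIT. Cache (LRU->MRU): [owl pear jay rat peach plum lemon]
  44. access owl: HIT. Cache (LRU->MRU): [pear jay rat peach plum lemon owl]
  45. access rat: HIT. Cache (LRU->MRU): [pear jay peach plum lemon owl rat]
Total: 38 hits, 7 misses, 0 evictions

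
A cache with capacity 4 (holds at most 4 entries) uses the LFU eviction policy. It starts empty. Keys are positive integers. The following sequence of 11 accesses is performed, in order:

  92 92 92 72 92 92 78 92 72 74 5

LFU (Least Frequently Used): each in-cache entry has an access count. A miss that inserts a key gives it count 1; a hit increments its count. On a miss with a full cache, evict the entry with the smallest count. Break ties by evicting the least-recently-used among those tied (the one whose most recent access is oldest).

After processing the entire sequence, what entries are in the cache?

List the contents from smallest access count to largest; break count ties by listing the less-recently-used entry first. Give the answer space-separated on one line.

LFU simulation (capacity=4):
  1. access 92: MISS. Cache: [92(c=1)]
  2. access 92: HIT, count now 2. Cache: [92(c=2)]
  3. access 92: HIT, count now 3. Cache: [92(c=3)]
  4. access 72: MISS. Cache: [72(c=1) 92(c=3)]
  5. access 92: HIT, count now 4. Cache: [72(c=1) 92(c=4)]
  6. access 92: HIT, count now 5. Cache: [72(c=1) 92(c=5)]
  7. access 78: MISS. Cache: [72(c=1) 78(c=1) 92(c=5)]
  8. access 92: HIT, count now 6. Cache: [72(c=1) 78(c=1) 92(c=6)]
  9. access 72: HIT, count now 2. Cache: [78(c=1) 72(c=2) 92(c=6)]
  10. access 74: MISS. Cache: [78(c=1) 74(c=1) 72(c=2) 92(c=6)]
  11. access 5: MISS, evict 78(c=1). Cache: [74(c=1) 5(c=1) 72(c=2) 92(c=6)]
Total: 6 hits, 5 misses, 1 evictions

Answer: 74 5 72 92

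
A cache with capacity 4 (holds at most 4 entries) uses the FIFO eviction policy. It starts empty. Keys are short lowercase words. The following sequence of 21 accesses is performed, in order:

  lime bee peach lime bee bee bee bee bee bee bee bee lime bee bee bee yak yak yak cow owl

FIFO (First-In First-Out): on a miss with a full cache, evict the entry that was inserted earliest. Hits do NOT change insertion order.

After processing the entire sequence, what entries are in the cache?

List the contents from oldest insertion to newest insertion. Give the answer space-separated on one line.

FIFO simulation (capacity=4):
  1. access lime: MISS. Cache (old->new): [lime]
  2. access bee: MISS. Cache (old->new): [lime bee]
  3. access peach: MISS. Cache (old->new): [lime bee peach]
  4. access lime: HIT. Cache (old->new): [lime bee peach]
  5. access bee: HIT. Cache (old->new): [lime bee peach]
  6. access bee: HIT. Cache (old->new): [lime bee peach]
  7. access bee: HIT. Cache (old->new): [lime bee peach]
  8. access bee: HIT. Cache (old->new): [lime bee peach]
  9. access bee: HIT. Cache (old->new): [lime bee peach]
  10. access bee: HIT. Cache (old->new): [lime bee peach]
  11. access bee: HIT. Cache (old->new): [lime bee peach]
  12. access bee: HIT. Cache (old->new): [lime bee peach]
  13. access lime: HIT. Cache (old->new): [lime bee peach]
  14. access bee: HIT. Cache (old->new): [lime bee peach]
  15. access bee: HIT. Cache (old->new): [lime bee peach]
  16. access bee: HIT. Cache (old->new): [lime bee peach]
  17. access yak: MISS. Cache (old->new): [lime bee peach yak]
  18. access yak: HIT. Cache (old->new): [lime bee peach yak]
  19. access yak: HIT. Cache (old->new): [lime bee peach yak]
  20. access cow: MISS, evict lime. Cache (old->new): [bee peach yak cow]
  21. access owl: MISS, evict bee. Cache (old->new): [peach yak cow owl]
Total: 15 hits, 6 misses, 2 evictions

Answer: peach yak cow owl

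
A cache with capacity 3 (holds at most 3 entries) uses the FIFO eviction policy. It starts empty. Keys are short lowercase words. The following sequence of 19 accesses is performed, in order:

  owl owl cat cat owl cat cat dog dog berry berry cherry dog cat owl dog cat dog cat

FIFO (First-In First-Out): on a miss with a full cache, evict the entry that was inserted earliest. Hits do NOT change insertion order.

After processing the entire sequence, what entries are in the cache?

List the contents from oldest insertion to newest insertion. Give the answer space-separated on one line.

Answer: cat owl dog

Derivation:
FIFO simulation (capacity=3):
  1. access owl: MISS. Cache (old->new): [owl]
  2. access owl: HIT. Cache (old->new): [owl]
  3. access cat: MISS. Cache (old->new): [owl cat]
  4. access cat: HIT. Cache (old->new): [owl cat]
  5. access owl: HIT. Cache (old->new): [owl cat]
  6. access cat: HIT. Cache (old->new): [owl cat]
  7. access cat: HIT. Cache (old->new): [owl cat]
  8. access dog: MISS. Cache (old->new): [owl cat dog]
  9. access dog: HIT. Cache (old->new): [owl cat dog]
  10. access berry: MISS, evict owl. Cache (old->new): [cat dog berry]
  11. access berry: HIT. Cache (old->new): [cat dog berry]
  12. access cherry: MISS, evict cat. Cache (old->new): [dog berry cherry]
  13. access dog: HIT. Cache (old->new): [dog berry cherry]
  14. access cat: MISS, evict dog. Cache (old->new): [berry cherry cat]
  15. access owl: MISS, evict berry. Cache (old->new): [cherry cat owl]
  16. access dog: MISS, evict cherry. Cache (old->new): [cat owl dog]
  17. access cat: HIT. Cache (old->new): [cat owl dog]
  18. access dog: HIT. Cache (old->new): [cat owl dog]
  19. access cat: HIT. Cache (old->new): [cat owl dog]
Total: 11 hits, 8 misses, 5 evictions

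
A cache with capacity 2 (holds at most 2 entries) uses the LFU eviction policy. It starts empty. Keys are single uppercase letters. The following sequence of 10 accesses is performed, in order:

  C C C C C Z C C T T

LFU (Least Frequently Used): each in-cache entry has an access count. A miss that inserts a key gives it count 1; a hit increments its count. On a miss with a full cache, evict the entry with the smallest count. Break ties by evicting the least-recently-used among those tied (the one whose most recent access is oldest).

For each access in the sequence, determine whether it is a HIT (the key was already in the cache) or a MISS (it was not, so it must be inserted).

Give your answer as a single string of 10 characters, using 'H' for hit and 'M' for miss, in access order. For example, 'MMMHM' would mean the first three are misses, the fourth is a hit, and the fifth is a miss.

Answer: MHHHHMHHMH

Derivation:
LFU simulation (capacity=2):
  1. access C: MISS. Cache: [C(c=1)]
  2. access C: HIT, count now 2. Cache: [C(c=2)]
  3. access C: HIT, count now 3. Cache: [C(c=3)]
  4. access C: HIT, count now 4. Cache: [C(c=4)]
  5. access C: HIT, count now 5. Cache: [C(c=5)]
  6. access Z: MISS. Cache: [Z(c=1) C(c=5)]
  7. access C: HIT, count now 6. Cache: [Z(c=1) C(c=6)]
  8. access C: HIT, count now 7. Cache: [Z(c=1) C(c=7)]
  9. access T: MISS, evict Z(c=1). Cache: [T(c=1) C(c=7)]
  10. access T: HIT, count now 2. Cache: [T(c=2) C(c=7)]
Total: 7 hits, 3 misses, 1 evictions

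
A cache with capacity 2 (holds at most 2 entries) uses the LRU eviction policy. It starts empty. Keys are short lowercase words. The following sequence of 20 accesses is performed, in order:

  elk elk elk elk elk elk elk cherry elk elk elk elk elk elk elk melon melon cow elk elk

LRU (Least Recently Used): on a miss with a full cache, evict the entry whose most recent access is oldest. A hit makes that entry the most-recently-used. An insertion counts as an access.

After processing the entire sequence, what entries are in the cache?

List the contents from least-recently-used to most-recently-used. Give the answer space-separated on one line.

LRU simulation (capacity=2):
  1. access elk: MISS. Cache (LRU->MRU): [elk]
  2. access elk: HIT. Cache (LRU->MRU): [elk]
  3. access elk: HIT. Cache (LRU->MRU): [elk]
  4. access elk: HIT. Cache (LRU->MRU): [elk]
  5. access elk: HIT. Cache (LRU->MRU): [elk]
  6. access elk: HIT. Cache (LRU->MRU): [elk]
  7. access elk: HIT. Cache (LRU->MRU): [elk]
  8. access cherry: MISS. Cache (LRU->MRU): [elk cherry]
  9. access elk: HIT. Cache (LRU->MRU): [cherry elk]
  10. access elk: HIT. Cache (LRU->MRU): [cherry elk]
  11. access elk: HIT. Cache (LRU->MRU): [cherry elk]
  12. access elk: HIT. Cache (LRU->MRU): [cherry elk]
  13. access elk: HIT. Cache (LRU->MRU): [cherry elk]
  14. access elk: HIT. Cache (LRU->MRU): [cherry elk]
  15. access elk: HIT. Cache (LRU->MRU): [cherry elk]
  16. access melon: MISS, evict cherry. Cache (LRU->MRU): [elk melon]
  17. access melon: HIT. Cache (LRU->MRU): [elk melon]
  18. access cow: MISS, evict elk. Cache (LRU->MRU): [melon cow]
  19. access elk: MISS, evict melon. Cache (LRU->MRU): [cow elk]
  20. access elk: HIT. Cache (LRU->MRU): [cow elk]
Total: 15 hits, 5 misses, 3 evictions

Answer: cow elk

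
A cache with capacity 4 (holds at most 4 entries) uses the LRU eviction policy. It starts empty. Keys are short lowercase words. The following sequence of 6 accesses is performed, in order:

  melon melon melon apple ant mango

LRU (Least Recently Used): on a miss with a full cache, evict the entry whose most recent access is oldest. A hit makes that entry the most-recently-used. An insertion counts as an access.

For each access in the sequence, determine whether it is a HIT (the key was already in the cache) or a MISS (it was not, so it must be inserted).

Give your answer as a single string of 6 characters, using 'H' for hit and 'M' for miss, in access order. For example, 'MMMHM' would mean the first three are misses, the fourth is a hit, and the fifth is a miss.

Answer: MHHMMM

Derivation:
LRU simulation (capacity=4):
  1. access melon: MISS. Cache (LRU->MRU): [melon]
  2. access melon: HIT. Cache (LRU->MRU): [melon]
  3. access melon: HIT. Cache (LRU->MRU): [melon]
  4. access apple: MISS. Cache (LRU->MRU): [melon apple]
  5. access ant: MISS. Cache (LRU->MRU): [melon apple ant]
  6. access mango: MISS. Cache (LRU->MRU): [melon apple ant mango]
Total: 2 hits, 4 misses, 0 evictions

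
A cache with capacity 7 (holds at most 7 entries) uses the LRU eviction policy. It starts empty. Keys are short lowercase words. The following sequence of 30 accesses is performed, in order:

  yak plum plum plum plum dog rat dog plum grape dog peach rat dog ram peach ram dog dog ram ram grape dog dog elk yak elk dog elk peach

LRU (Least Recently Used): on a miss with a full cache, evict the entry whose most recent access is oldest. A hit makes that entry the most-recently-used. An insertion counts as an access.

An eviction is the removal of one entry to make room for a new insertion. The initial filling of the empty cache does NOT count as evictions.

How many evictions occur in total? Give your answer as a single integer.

Answer: 2

Derivation:
LRU simulation (capacity=7):
  1. access yak: MISS. Cache (LRU->MRU): [yak]
  2. access plum: MISS. Cache (LRU->MRU): [yak plum]
  3. access plum: HIT. Cache (LRU->MRU): [yak plum]
  4. access plum: HIT. Cache (LRU->MRU): [yak plum]
  5. access plum: HIT. Cache (LRU->MRU): [yak plum]
  6. access dog: MISS. Cache (LRU->MRU): [yak plum dog]
  7. access rat: MISS. Cache (LRU->MRU): [yak plum dog rat]
  8. access dog: HIT. Cache (LRU->MRU): [yak plum rat dog]
  9. access plum: HIT. Cache (LRU->MRU): [yak rat dog plum]
  10. access grape: MISS. Cache (LRU->MRU): [yak rat dog plum grape]
  11. access dog: HIT. Cache (LRU->MRU): [yak rat plum grape dog]
  12. access peach: MISS. Cache (LRU->MRU): [yak rat plum grape dog peach]
  13. access rat: HIT. Cache (LRU->MRU): [yak plum grape dog peach rat]
  14. access dog: HIT. Cache (LRU->MRU): [yak plum grape peach rat dog]
  15. access ram: MISS. Cache (LRU->MRU): [yak plum grape peach rat dog ram]
  16. access peach: HIT. Cache (LRU->MRU): [yak plum grape rat dog ram peach]
  17. access ram: HIT. Cache (LRU->MRU): [yak plum grape rat dog peach ram]
  18. access dog: HIT. Cache (LRU->MRU): [yak plum grape rat peach ram dog]
  19. access dog: HIT. Cache (LRU->MRU): [yak plum grape rat peach ram dog]
  20. access ram: HIT. Cache (LRU->MRU): [yak plum grape rat peach dog ram]
  21. access ram: HIT. Cache (LRU->MRU): [yak plum grape rat peach dog ram]
  22. access grape: HIT. Cache (LRU->MRU): [yak plum rat peach dog ram grape]
  23. access dog: HIT. Cache (LRU->MRU): [yak plum rat peach ram grape dog]
  24. access dog: HIT. Cache (LRU->MRU): [yak plum rat peach ram grape dog]
  25. access elk: MISS, evict yak. Cache (LRU->MRU): [plum rat peach ram grape dog elk]
  26. access yak: MISS, evict plum. Cache (LRU->MRU): [rat peach ram grape dog elk yak]
  27. access elk: HIT. Cache (LRU->MRU): [rat peach ram grape dog yak elk]
  28. access dog: HIT. Cache (LRU->MRU): [rat peach ram grape yak elk dog]
  29. access elk: HIT. Cache (LRU->MRU): [rat peach ram grape yak dog elk]
  30. access peach: HIT. Cache (LRU->MRU): [rat ram grape yak dog elk peach]
Total: 21 hits, 9 misses, 2 evictions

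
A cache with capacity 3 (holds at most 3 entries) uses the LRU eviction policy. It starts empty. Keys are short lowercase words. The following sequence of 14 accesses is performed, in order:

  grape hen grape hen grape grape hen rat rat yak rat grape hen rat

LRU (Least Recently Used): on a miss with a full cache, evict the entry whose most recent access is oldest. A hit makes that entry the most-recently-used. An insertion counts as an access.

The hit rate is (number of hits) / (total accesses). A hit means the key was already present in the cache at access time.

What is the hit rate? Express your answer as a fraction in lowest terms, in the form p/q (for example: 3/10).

LRU simulation (capacity=3):
  1. access grape: MISS. Cache (LRU->MRU): [grape]
  2. access hen: MISS. Cache (LRU->MRU): [grape hen]
  3. access grape: HIT. Cache (LRU->MRU): [hen grape]
  4. access hen: HIT. Cache (LRU->MRU): [grape hen]
  5. access grape: HIT. Cache (LRU->MRU): [hen grape]
  6. access grape: HIT. Cache (LRU->MRU): [hen grape]
  7. access hen: HIT. Cache (LRU->MRU): [grape hen]
  8. access rat: MISS. Cache (LRU->MRU): [grape hen rat]
  9. access rat: HIT. Cache (LRU->MRU): [grape hen rat]
  10. access yak: MISS, evict grape. Cache (LRU->MRU): [hen rat yak]
  11. access rat: HIT. Cache (LRU->MRU): [hen yak rat]
  12. access grape: MISS, evict hen. Cache (LRU->MRU): [yak rat grape]
  13. access hen: MISS, evict yak. Cache (LRU->MRU): [rat grape hen]
  14. access rat: HIT. Cache (LRU->MRU): [grape hen rat]
Total: 8 hits, 6 misses, 3 evictions

Hit rate = 8/14 = 4/7

Answer: 4/7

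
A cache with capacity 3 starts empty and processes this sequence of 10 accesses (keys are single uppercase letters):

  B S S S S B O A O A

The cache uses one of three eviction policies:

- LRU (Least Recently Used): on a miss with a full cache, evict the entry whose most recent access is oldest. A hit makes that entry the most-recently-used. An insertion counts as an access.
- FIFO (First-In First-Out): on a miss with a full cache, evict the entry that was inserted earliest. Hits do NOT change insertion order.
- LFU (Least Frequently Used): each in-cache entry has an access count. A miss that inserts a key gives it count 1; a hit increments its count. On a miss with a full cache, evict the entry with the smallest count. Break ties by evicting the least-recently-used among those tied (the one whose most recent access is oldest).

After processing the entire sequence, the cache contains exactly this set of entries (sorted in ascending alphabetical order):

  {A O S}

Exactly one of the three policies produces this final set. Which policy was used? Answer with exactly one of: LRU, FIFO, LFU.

Simulating under each policy and comparing final sets:
  LRU: final set = {A B O} -> differs
  FIFO: final set = {A O S} -> MATCHES target
  LFU: final set = {A B S} -> differs
Only FIFO produces the target set.

Answer: FIFO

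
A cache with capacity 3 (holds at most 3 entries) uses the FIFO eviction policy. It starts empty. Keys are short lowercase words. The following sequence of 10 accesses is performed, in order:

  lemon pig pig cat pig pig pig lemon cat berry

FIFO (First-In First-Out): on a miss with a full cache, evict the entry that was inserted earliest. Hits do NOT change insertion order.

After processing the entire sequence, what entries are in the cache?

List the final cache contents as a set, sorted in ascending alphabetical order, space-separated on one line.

Answer: berry cat pig

Derivation:
FIFO simulation (capacity=3):
  1. access lemon: MISS. Cache (old->new): [lemon]
  2. access pig: MISS. Cache (old->new): [lemon pig]
  3. access pig: HIT. Cache (old->new): [lemon pig]
  4. access cat: MISS. Cache (old->new): [lemon pig cat]
  5. access pig: HIT. Cache (old->new): [lemon pig cat]
  6. access pig: HIT. Cache (old->new): [lemon pig cat]
  7. access pig: HIT. Cache (old->new): [lemon pig cat]
  8. access lemon: HIT. Cache (old->new): [lemon pig cat]
  9. access cat: HIT. Cache (old->new): [lemon pig cat]
  10. access berry: MISS, evict lemon. Cache (old->new): [pig cat berry]
Total: 6 hits, 4 misses, 1 evictions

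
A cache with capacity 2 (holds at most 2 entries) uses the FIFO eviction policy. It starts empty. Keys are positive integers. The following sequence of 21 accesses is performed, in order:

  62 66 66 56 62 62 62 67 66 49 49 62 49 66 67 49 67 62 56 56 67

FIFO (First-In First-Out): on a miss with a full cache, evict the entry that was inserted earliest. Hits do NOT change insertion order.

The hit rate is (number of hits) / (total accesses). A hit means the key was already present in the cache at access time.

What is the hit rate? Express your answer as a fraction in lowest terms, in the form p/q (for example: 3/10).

FIFO simulation (capacity=2):
  1. access 62: MISS. Cache (old->new): [62]
  2. access 66: MISS. Cache (old->new): [62 66]
  3. access 66: HIT. Cache (old->new): [62 66]
  4. access 56: MISS, evict 62. Cache (old->new): [66 56]
  5. access 62: MISS, evict 66. Cache (old->new): [56 62]
  6. access 62: HIT. Cache (old->new): [56 62]
  7. access 62: HIT. Cache (old->new): [56 62]
  8. access 67: MISS, evict 56. Cache (old->new): [62 67]
  9. access 66: MISS, evict 62. Cache (old->new): [67 66]
  10. access 49: MISS, evict 67. Cache (old->new): [66 49]
  11. access 49: HIT. Cache (old->new): [66 49]
  12. access 62: MISS, evict 66. Cache (old->new): [49 62]
  13. access 49: HIT. Cache (old->new): [49 62]
  14. access 66: MISS, evict 49. Cache (old->new): [62 66]
  15. access 67: MISS, evict 62. Cache (old->new): [66 67]
  16. access 49: MISS, evict 66. Cache (old->new): [67 49]
  17. access 67: HIT. Cache (old->new): [67 49]
  18. access 62: MISS, evict 67. Cache (old->new): [49 62]
  19. access 56: MISS, evict 49. Cache (old->new): [62 56]
  20. access 56: HIT. Cache (old->new): [62 56]
  21. access 67: MISS, evict 62. Cache (old->new): [56 67]
Total: 7 hits, 14 misses, 12 evictions

Hit rate = 7/21 = 1/3

Answer: 1/3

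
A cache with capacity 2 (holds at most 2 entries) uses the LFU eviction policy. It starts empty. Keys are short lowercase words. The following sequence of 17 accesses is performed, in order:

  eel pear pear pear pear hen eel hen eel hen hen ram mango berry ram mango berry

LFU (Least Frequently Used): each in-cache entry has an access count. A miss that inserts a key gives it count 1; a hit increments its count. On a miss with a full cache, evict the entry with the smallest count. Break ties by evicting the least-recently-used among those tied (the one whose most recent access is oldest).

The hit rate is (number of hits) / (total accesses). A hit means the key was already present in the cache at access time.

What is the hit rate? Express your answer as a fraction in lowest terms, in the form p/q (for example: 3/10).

LFU simulation (capacity=2):
  1. access eel: MISS. Cache: [eel(c=1)]
  2. access pear: MISS. Cache: [eel(c=1) pear(c=1)]
  3. access pear: HIT, count now 2. Cache: [eel(c=1) pear(c=2)]
  4. access pear: HIT, count now 3. Cache: [eel(c=1) pear(c=3)]
  5. access pear: HIT, count now 4. Cache: [eel(c=1) pear(c=4)]
  6. access hen: MISS, evict eel(c=1). Cache: [hen(c=1) pear(c=4)]
  7. access eel: MISS, evict hen(c=1). Cache: [eel(c=1) pear(c=4)]
  8. access hen: MISS, evict eel(c=1). Cache: [hen(c=1) pear(c=4)]
  9. access eel: MISS, evict hen(c=1). Cache: [eel(c=1) pear(c=4)]
  10. access hen: MISS, evict eel(c=1). Cache: [hen(c=1) pear(c=4)]
  11. access hen: HIT, count now 2. Cache: [hen(c=2) pear(c=4)]
  12. access ram: MISS, evict hen(c=2). Cache: [ram(c=1) pear(c=4)]
  13. access mango: MISS, evict ram(c=1). Cache: [mango(c=1) pear(c=4)]
  14. access berry: MISS, evict mango(c=1). Cache: [berry(c=1) pear(c=4)]
  15. access ram: MISS, evict berry(c=1). Cache: [ram(c=1) pear(c=4)]
  16. access mango: MISS, evict ram(c=1). Cache: [mango(c=1) pear(c=4)]
  17. access berry: MISS, evict mango(c=1). Cache: [berry(c=1) pear(c=4)]
Total: 4 hits, 13 misses, 11 evictions

Hit rate = 4/17

Answer: 4/17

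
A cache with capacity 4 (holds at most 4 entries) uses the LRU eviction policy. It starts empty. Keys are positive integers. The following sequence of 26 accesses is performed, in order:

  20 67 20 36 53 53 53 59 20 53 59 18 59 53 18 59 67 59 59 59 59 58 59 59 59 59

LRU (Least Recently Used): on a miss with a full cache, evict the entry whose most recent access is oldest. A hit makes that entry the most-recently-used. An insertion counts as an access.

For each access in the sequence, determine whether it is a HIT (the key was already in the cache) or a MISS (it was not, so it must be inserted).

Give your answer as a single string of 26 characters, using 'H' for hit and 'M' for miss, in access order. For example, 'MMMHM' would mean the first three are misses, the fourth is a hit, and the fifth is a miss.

Answer: MMHMMHHMHHHMHHHHMHHHHMHHHH

Derivation:
LRU simulation (capacity=4):
  1. access 20: MISS. Cache (LRU->MRU): [20]
  2. access 67: MISS. Cache (LRU->MRU): [20 67]
  3. access 20: HIT. Cache (LRU->MRU): [67 20]
  4. access 36: MISS. Cache (LRU->MRU): [67 20 36]
  5. access 53: MISS. Cache (LRU->MRU): [67 20 36 53]
  6. access 53: HIT. Cache (LRU->MRU): [67 20 36 53]
  7. access 53: HIT. Cache (LRU->MRU): [67 20 36 53]
  8. access 59: MISS, evict 67. Cache (LRU->MRU): [20 36 53 59]
  9. access 20: HIT. Cache (LRU->MRU): [36 53 59 20]
  10. access 53: HIT. Cache (LRU->MRU): [36 59 20 53]
  11. access 59: HIT. Cache (LRU->MRU): [36 20 53 59]
  12. access 18: MISS, evict 36. Cache (LRU->MRU): [20 53 59 18]
  13. access 59: HIT. Cache (LRU->MRU): [20 53 18 59]
  14. access 53: HIT. Cache (LRU->MRU): [20 18 59 53]
  15. access 18: HIT. Cache (LRU->MRU): [20 59 53 18]
  16. access 59: HIT. Cache (LRU->MRU): [20 53 18 59]
  17. access 67: MISS, evict 20. Cache (LRU->MRU): [53 18 59 67]
  18. access 59: HIT. Cache (LRU->MRU): [53 18 67 59]
  19. access 59: HIT. Cache (LRU->MRU): [53 18 67 59]
  20. access 59: HIT. Cache (LRU->MRU): [53 18 67 59]
  21. access 59: HIT. Cache (LRU->MRU): [53 18 67 59]
  22. access 58: MISS, evict 53. Cache (LRU->MRU): [18 67 59 58]
  23. access 59: HIT. Cache (LRU->MRU): [18 67 58 59]
  24. access 59: HIT. Cache (LRU->MRU): [18 67 58 59]
  25. access 59: HIT. Cache (LRU->MRU): [18 67 58 59]
  26. access 59: HIT. Cache (LRU->MRU): [18 67 58 59]
Total: 18 hits, 8 misses, 4 evictions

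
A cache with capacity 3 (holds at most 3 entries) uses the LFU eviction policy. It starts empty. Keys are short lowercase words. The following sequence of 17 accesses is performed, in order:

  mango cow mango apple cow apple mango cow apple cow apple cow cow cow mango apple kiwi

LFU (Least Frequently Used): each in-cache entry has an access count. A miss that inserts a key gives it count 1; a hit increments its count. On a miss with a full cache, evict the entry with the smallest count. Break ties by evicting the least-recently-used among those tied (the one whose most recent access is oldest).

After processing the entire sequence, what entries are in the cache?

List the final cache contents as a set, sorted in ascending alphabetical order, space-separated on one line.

LFU simulation (capacity=3):
  1. access mango: MISS. Cache: [mango(c=1)]
  2. access cow: MISS. Cache: [mango(c=1) cow(c=1)]
  3. access mango: HIT, count now 2. Cache: [cow(c=1) mango(c=2)]
  4. access apple: MISS. Cache: [cow(c=1) apple(c=1) mango(c=2)]
  5. access cow: HIT, count now 2. Cache: [apple(c=1) mango(c=2) cow(c=2)]
  6. access apple: HIT, count now 2. Cache: [mango(c=2) cow(c=2) apple(c=2)]
  7. access mango: HIT, count now 3. Cache: [cow(c=2) apple(c=2) mango(c=3)]
  8. access cow: HIT, count now 3. Cache: [apple(c=2) mango(c=3) cow(c=3)]
  9. access apple: HIT, count now 3. Cache: [mango(c=3) cow(c=3) apple(c=3)]
  10. access cow: HIT, count now 4. Cache: [mango(c=3) apple(c=3) cow(c=4)]
  11. access apple: HIT, count now 4. Cache: [mango(c=3) cow(c=4) apple(c=4)]
  12. access cow: HIT, count now 5. Cache: [mango(c=3) apple(c=4) cow(c=5)]
  13. access cow: HIT, count now 6. Cache: [mango(c=3) apple(c=4) cow(c=6)]
  14. access cow: HIT, count now 7. Cache: [mango(c=3) apple(c=4) cow(c=7)]
  15. access mango: HIT, count now 4. Cache: [apple(c=4) mango(c=4) cow(c=7)]
  16. access apple: HIT, count now 5. Cache: [mango(c=4) apple(c=5) cow(c=7)]
  17. access kiwi: MISS, evict mango(c=4). Cache: [kiwi(c=1) apple(c=5) cow(c=7)]
Total: 13 hits, 4 misses, 1 evictions

Answer: apple cow kiwi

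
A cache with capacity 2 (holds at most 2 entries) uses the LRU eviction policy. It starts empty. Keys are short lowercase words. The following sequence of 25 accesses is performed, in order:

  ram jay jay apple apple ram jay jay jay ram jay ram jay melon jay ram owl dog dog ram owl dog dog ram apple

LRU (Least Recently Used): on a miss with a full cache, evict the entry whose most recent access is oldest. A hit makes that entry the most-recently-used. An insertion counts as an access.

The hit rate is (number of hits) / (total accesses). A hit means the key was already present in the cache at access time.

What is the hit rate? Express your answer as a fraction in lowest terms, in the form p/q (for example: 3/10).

LRU simulation (capacity=2):
  1. access ram: MISS. Cache (LRU->MRU): [ram]
  2. access jay: MISS. Cache (LRU->MRU): [ram jay]
  3. access jay: HIT. Cache (LRU->MRU): [ram jay]
  4. access apple: MISS, evict ram. Cache (LRU->MRU): [jay apple]
  5. access apple: HIT. Cache (LRU->MRU): [jay apple]
  6. access ram: MISS, evict jay. Cache (LRU->MRU): [apple ram]
  7. access jay: MISS, evict apple. Cache (LRU->MRU): [ram jay]
  8. access jay: HIT. Cache (LRU->MRU): [ram jay]
  9. access jay: HIT. Cache (LRU->MRU): [ram jay]
  10. access ram: HIT. Cache (LRU->MRU): [jay ram]
  11. access jay: HIT. Cache (LRU->MRU): [ram jay]
  12. access ram: HIT. Cache (LRU->MRU): [jay ram]
  13. access jay: HIT. Cache (LRU->MRU): [ram jay]
  14. access melon: MISS, evict ram. Cache (LRU->MRU): [jay melon]
  15. access jay: HIT. Cache (LRU->MRU): [melon jay]
  16. access ram: MISS, evict melon. Cache (LRU->MRU): [jay ram]
  17. access owl: MISS, evict jay. Cache (LRU->MRU): [ram owl]
  18. access dog: MISS, evict ram. Cache (LRU->MRU): [owl dog]
  19. access dog: HIT. Cache (LRU->MRU): [owl dog]
  20. access ram: MISS, evict owl. Cache (LRU->MRU): [dog ram]
  21. access owl: MISS, evict dog. Cache (LRU->MRU): [ram owl]
  22. access dog: MISS, evict ram. Cache (LRU->MRU): [owl dog]
  23. access dog: HIT. Cache (LRU->MRU): [owl dog]
  24. access ram: MISS, evict owl. Cache (LRU->MRU): [dog ram]
  25. access apple: MISS, evict dog. Cache (LRU->MRU): [ram apple]
Total: 11 hits, 14 misses, 12 evictions

Hit rate = 11/25

Answer: 11/25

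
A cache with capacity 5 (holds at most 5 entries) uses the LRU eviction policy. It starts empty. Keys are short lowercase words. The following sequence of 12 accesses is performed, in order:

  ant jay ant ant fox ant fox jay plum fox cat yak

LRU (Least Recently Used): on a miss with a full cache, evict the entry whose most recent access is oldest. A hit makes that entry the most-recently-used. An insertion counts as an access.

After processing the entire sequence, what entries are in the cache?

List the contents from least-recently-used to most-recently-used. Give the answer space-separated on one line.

Answer: jay plum fox cat yak

Derivation:
LRU simulation (capacity=5):
  1. access ant: MISS. Cache (LRU->MRU): [ant]
  2. access jay: MISS. Cache (LRU->MRU): [ant jay]
  3. access ant: HIT. Cache (LRU->MRU): [jay ant]
  4. access ant: HIT. Cache (LRU->MRU): [jay ant]
  5. access fox: MISS. Cache (LRU->MRU): [jay ant fox]
  6. access ant: HIT. Cache (LRU->MRU): [jay fox ant]
  7. access fox: HIT. Cache (LRU->MRU): [jay ant fox]
  8. access jay: HIT. Cache (LRU->MRU): [ant fox jay]
  9. access plum: MISS. Cache (LRU->MRU): [ant fox jay plum]
  10. access fox: HIT. Cache (LRU->MRU): [ant jay plum fox]
  11. access cat: MISS. Cache (LRU->MRU): [ant jay plum fox cat]
  12. access yak: MISS, evict ant. Cache (LRU->MRU): [jay plum fox cat yak]
Total: 6 hits, 6 misses, 1 evictions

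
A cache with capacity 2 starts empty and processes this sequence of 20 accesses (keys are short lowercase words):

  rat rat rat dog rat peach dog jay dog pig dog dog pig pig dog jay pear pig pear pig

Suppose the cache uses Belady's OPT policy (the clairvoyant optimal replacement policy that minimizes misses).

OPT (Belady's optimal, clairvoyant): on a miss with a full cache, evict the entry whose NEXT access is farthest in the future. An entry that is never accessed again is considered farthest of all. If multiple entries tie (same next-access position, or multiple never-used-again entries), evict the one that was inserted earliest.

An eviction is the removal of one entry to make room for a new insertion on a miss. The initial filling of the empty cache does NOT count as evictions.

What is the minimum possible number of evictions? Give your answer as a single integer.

Answer: 5

Derivation:
OPT (Belady) simulation (capacity=2):
  1. access rat: MISS. Cache: [rat]
  2. access rat: HIT. Next use of rat: step 3. Cache: [rat]
  3. access rat: HIT. Next use of rat: step 5. Cache: [rat]
  4. access dog: MISS. Cache: [rat dog]
  5. access rat: HIT. Next use of rat: never. Cache: [rat dog]
  6. access peach: MISS, evict rat (next use: never). Cache: [dog peach]
  7. access dog: HIT. Next use of dog: step 9. Cache: [dog peach]
  8. access jay: MISS, evict peach (next use: never). Cache: [dog jay]
  9. access dog: HIT. Next use of dog: step 11. Cache: [dog jay]
  10. access pig: MISS, evict jay (next use: step 16). Cache: [dog pig]
  11. access dog: HIT. Next use of dog: step 12. Cache: [dog pig]
  12. access dog: HIT. Next use of dog: step 15. Cache: [dog pig]
  13. access pig: HIT. Next use of pig: step 14. Cache: [dog pig]
  14. access pig: HIT. Next use of pig: step 18. Cache: [dog pig]
  15. access dog: HIT. Next use of dog: never. Cache: [dog pig]
  16. access jay: MISS, evict dog (next use: never). Cache: [pig jay]
  17. access pear: MISS, evict jay (next use: never). Cache: [pig pear]
  18. access pig: HIT. Next use of pig: step 20. Cache: [pig pear]
  19. access pear: HIT. Next use of pear: never. Cache: [pig pear]
  20. access pig: HIT. Next use of pig: never. Cache: [pig pear]
Total: 13 hits, 7 misses, 5 evictions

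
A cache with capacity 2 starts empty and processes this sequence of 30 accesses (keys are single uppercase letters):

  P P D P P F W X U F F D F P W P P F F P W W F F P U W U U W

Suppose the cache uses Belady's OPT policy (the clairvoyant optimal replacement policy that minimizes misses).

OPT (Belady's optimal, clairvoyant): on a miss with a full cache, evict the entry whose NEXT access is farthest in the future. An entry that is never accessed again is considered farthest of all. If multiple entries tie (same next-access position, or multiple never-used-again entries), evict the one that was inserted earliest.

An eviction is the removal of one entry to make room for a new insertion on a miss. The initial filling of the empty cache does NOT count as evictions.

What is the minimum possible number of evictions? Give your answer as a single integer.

Answer: 11

Derivation:
OPT (Belady) simulation (capacity=2):
  1. access P: MISS. Cache: [P]
  2. access P: HIT. Next use of P: step 4. Cache: [P]
  3. access D: MISS. Cache: [P D]
  4. access P: HIT. Next use of P: step 5. Cache: [P D]
  5. access P: HIT. Next use of P: step 14. Cache: [P D]
  6. access F: MISS, evict P (next use: step 14). Cache: [D F]
  7. access W: MISS, evict D (next use: step 12). Cache: [F W]
  8. access X: MISS, evict W (next use: step 15). Cache: [F X]
  9. access U: MISS, evict X (next use: never). Cache: [F U]
  10. access F: HIT. Next use of F: step 11. Cache: [F U]
  11. access F: HIT. Next use of F: step 13. Cache: [F U]
  12. access D: MISS, evict U (next use: step 26). Cache: [F D]
  13. access F: HIT. Next use of F: step 18. Cache: [F D]
  14. access P: MISS, evict D (next use: never). Cache: [F P]
  15. access W: MISS, evict F (next use: step 18). Cache: [P W]
  16. access P: HIT. Next use of P: step 17. Cache: [P W]
  17. access P: HIT. Next use of P: step 20. Cache: [P W]
  18. access F: MISS, evict W (next use: step 21). Cache: [P F]
  19. access F: HIT. Next use of F: step 23. Cache: [P F]
  20. access P: HIT. Next use of P: step 25. Cache: [P F]
  21. access W: MISS, evict P (next use: step 25). Cache: [F W]
  22. access W: HIT. Next use of W: step 27. Cache: [F W]
  23. access F: HIT. Next use of F: step 24. Cache: [F W]
  24. access F: HIT. Next use of F: never. Cache: [F W]
  25. access P: MISS, evict F (next use: never). Cache: [W P]
  26. access U: MISS, evict P (next use: never). Cache: [W U]
  27. access W: HIT. Next use of W: step 30. Cache: [W U]
  28. access U: HIT. Next use of U: step 29. Cache: [W U]
  29. access U: HIT. Next use of U: never. Cache: [W U]
  30. access W: HIT. Next use of W: never. Cache: [W U]
Total: 17 hits, 13 misses, 11 evictions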